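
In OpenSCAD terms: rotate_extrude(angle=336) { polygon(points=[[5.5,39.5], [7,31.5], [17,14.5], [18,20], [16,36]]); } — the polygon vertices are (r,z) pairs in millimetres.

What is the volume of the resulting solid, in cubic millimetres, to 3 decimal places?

Profile (r,z), 5 vertices: (5.5,39.5) (7,31.5) (17,14.5) (18,20) (16,36)
edge 0: (5.5,39.5)→(7,31.5)  cross = 5.5·31.5 − 7·39.5 = -103.2500; (r_i+r_j)·cross = 12.5·-103.2500 = -1290.6250
edge 1: (7,31.5)→(17,14.5)  cross = 7·14.5 − 17·31.5 = -434.0000; (r_i+r_j)·cross = 24·-434.0000 = -10416.0000
edge 2: (17,14.5)→(18,20)  cross = 17·20 − 18·14.5 = 79.0000; (r_i+r_j)·cross = 35·79.0000 = 2765.0000
edge 3: (18,20)→(16,36)  cross = 18·36 − 16·20 = 328.0000; (r_i+r_j)·cross = 34·328.0000 = 11152.0000
edge 4: (16,36)→(5.5,39.5)  cross = 16·39.5 − 5.5·36 = 434.0000; (r_i+r_j)·cross = 21.5·434.0000 = 9331.0000
Σcross = 303.7500 → A = |Σcross|/2 = 151.8750 mm²
Σ(r_i+r_j)·cross = 11541.3750 → first moment M = |Σ|/6 = 1923.5625
R_c = M/A = 1923.5625/151.8750 = 12.6654 mm
θ = 336° = 5.864306 rad
V = θ·R_c·A = 5.864306·12.6654·151.8750 = 11280.360 mm³

Volume = 11280.360 mm³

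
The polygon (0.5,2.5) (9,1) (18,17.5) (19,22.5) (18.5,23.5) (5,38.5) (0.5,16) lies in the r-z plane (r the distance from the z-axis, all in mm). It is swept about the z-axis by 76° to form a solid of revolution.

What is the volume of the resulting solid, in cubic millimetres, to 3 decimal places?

Volume = 4792.548 mm³

Profile (r,z), 7 vertices: (0.5,2.5) (9,1) (18,17.5) (19,22.5) (18.5,23.5) (5,38.5) (0.5,16)
edge 0: (0.5,2.5)→(9,1)  cross = 0.5·1 − 9·2.5 = -22.0000; (r_i+r_j)·cross = 9.5·-22.0000 = -209.0000
edge 1: (9,1)→(18,17.5)  cross = 9·17.5 − 18·1 = 139.5000; (r_i+r_j)·cross = 27·139.5000 = 3766.5000
edge 2: (18,17.5)→(19,22.5)  cross = 18·22.5 − 19·17.5 = 72.5000; (r_i+r_j)·cross = 37·72.5000 = 2682.5000
edge 3: (19,22.5)→(18.5,23.5)  cross = 19·23.5 − 18.5·22.5 = 30.2500; (r_i+r_j)·cross = 37.5·30.2500 = 1134.3750
edge 4: (18.5,23.5)→(5,38.5)  cross = 18.5·38.5 − 5·23.5 = 594.7500; (r_i+r_j)·cross = 23.5·594.7500 = 13976.6250
edge 5: (5,38.5)→(0.5,16)  cross = 5·16 − 0.5·38.5 = 60.7500; (r_i+r_j)·cross = 5.5·60.7500 = 334.1250
edge 6: (0.5,16)→(0.5,2.5)  cross = 0.5·2.5 − 0.5·16 = -6.7500; (r_i+r_j)·cross = 1·-6.7500 = -6.7500
Σcross = 869.0000 → A = |Σcross|/2 = 434.5000 mm²
Σ(r_i+r_j)·cross = 21678.3750 → first moment M = |Σ|/6 = 3613.0625
R_c = M/A = 3613.0625/434.5000 = 8.3154 mm
θ = 76° = 1.326450 rad
V = θ·R_c·A = 1.326450·8.3154·434.5000 = 4792.548 mm³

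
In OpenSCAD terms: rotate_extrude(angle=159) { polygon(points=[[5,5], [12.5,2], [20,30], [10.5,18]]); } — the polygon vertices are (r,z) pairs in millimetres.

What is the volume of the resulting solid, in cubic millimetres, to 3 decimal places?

Volume = 4976.632 mm³

Profile (r,z), 4 vertices: (5,5) (12.5,2) (20,30) (10.5,18)
edge 0: (5,5)→(12.5,2)  cross = 5·2 − 12.5·5 = -52.5000; (r_i+r_j)·cross = 17.5·-52.5000 = -918.7500
edge 1: (12.5,2)→(20,30)  cross = 12.5·30 − 20·2 = 335.0000; (r_i+r_j)·cross = 32.5·335.0000 = 10887.5000
edge 2: (20,30)→(10.5,18)  cross = 20·18 − 10.5·30 = 45.0000; (r_i+r_j)·cross = 30.5·45.0000 = 1372.5000
edge 3: (10.5,18)→(5,5)  cross = 10.5·5 − 5·18 = -37.5000; (r_i+r_j)·cross = 15.5·-37.5000 = -581.2500
Σcross = 290.0000 → A = |Σcross|/2 = 145.0000 mm²
Σ(r_i+r_j)·cross = 10760.0000 → first moment M = |Σ|/6 = 1793.3333
R_c = M/A = 1793.3333/145.0000 = 12.3678 mm
θ = 159° = 2.775074 rad
V = θ·R_c·A = 2.775074·12.3678·145.0000 = 4976.632 mm³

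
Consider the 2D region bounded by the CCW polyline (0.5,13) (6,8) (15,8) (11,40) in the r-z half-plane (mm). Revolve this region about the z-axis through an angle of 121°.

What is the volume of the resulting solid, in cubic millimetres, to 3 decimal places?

Volume = 4481.870 mm³

Profile (r,z), 4 vertices: (0.5,13) (6,8) (15,8) (11,40)
edge 0: (0.5,13)→(6,8)  cross = 0.5·8 − 6·13 = -74.0000; (r_i+r_j)·cross = 6.5·-74.0000 = -481.0000
edge 1: (6,8)→(15,8)  cross = 6·8 − 15·8 = -72.0000; (r_i+r_j)·cross = 21·-72.0000 = -1512.0000
edge 2: (15,8)→(11,40)  cross = 15·40 − 11·8 = 512.0000; (r_i+r_j)·cross = 26·512.0000 = 13312.0000
edge 3: (11,40)→(0.5,13)  cross = 11·13 − 0.5·40 = 123.0000; (r_i+r_j)·cross = 11.5·123.0000 = 1414.5000
Σcross = 489.0000 → A = |Σcross|/2 = 244.5000 mm²
Σ(r_i+r_j)·cross = 12733.5000 → first moment M = |Σ|/6 = 2122.2500
R_c = M/A = 2122.2500/244.5000 = 8.6800 mm
θ = 121° = 2.111848 rad
V = θ·R_c·A = 2.111848·8.6800·244.5000 = 4481.870 mm³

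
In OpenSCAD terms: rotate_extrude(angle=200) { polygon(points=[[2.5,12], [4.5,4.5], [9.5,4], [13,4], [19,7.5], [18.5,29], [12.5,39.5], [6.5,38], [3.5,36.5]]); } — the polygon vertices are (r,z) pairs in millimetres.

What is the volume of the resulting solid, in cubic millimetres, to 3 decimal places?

Volume = 18323.703 mm³

Profile (r,z), 9 vertices: (2.5,12) (4.5,4.5) (9.5,4) (13,4) (19,7.5) (18.5,29) (12.5,39.5) (6.5,38) (3.5,36.5)
edge 0: (2.5,12)→(4.5,4.5)  cross = 2.5·4.5 − 4.5·12 = -42.7500; (r_i+r_j)·cross = 7·-42.7500 = -299.2500
edge 1: (4.5,4.5)→(9.5,4)  cross = 4.5·4 − 9.5·4.5 = -24.7500; (r_i+r_j)·cross = 14·-24.7500 = -346.5000
edge 2: (9.5,4)→(13,4)  cross = 9.5·4 − 13·4 = -14.0000; (r_i+r_j)·cross = 22.5·-14.0000 = -315.0000
edge 3: (13,4)→(19,7.5)  cross = 13·7.5 − 19·4 = 21.5000; (r_i+r_j)·cross = 32·21.5000 = 688.0000
edge 4: (19,7.5)→(18.5,29)  cross = 19·29 − 18.5·7.5 = 412.2500; (r_i+r_j)·cross = 37.5·412.2500 = 15459.3750
edge 5: (18.5,29)→(12.5,39.5)  cross = 18.5·39.5 − 12.5·29 = 368.2500; (r_i+r_j)·cross = 31·368.2500 = 11415.7500
edge 6: (12.5,39.5)→(6.5,38)  cross = 12.5·38 − 6.5·39.5 = 218.2500; (r_i+r_j)·cross = 19·218.2500 = 4146.7500
edge 7: (6.5,38)→(3.5,36.5)  cross = 6.5·36.5 − 3.5·38 = 104.2500; (r_i+r_j)·cross = 10·104.2500 = 1042.5000
edge 8: (3.5,36.5)→(2.5,12)  cross = 3.5·12 − 2.5·36.5 = -49.2500; (r_i+r_j)·cross = 6·-49.2500 = -295.5000
Σcross = 993.7500 → A = |Σcross|/2 = 496.8750 mm²
Σ(r_i+r_j)·cross = 31496.1250 → first moment M = |Σ|/6 = 5249.3542
R_c = M/A = 5249.3542/496.8750 = 10.5647 mm
θ = 200° = 3.490659 rad
V = θ·R_c·A = 3.490659·10.5647·496.8750 = 18323.703 mm³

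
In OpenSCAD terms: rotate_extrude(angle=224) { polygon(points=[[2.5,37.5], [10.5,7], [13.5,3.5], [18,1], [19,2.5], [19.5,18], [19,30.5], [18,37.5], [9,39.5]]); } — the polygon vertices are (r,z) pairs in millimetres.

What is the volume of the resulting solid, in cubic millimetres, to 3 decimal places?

Profile (r,z), 9 vertices: (2.5,37.5) (10.5,7) (13.5,3.5) (18,1) (19,2.5) (19.5,18) (19,30.5) (18,37.5) (9,39.5)
edge 0: (2.5,37.5)→(10.5,7)  cross = 2.5·7 − 10.5·37.5 = -376.2500; (r_i+r_j)·cross = 13·-376.2500 = -4891.2500
edge 1: (10.5,7)→(13.5,3.5)  cross = 10.5·3.5 − 13.5·7 = -57.7500; (r_i+r_j)·cross = 24·-57.7500 = -1386.0000
edge 2: (13.5,3.5)→(18,1)  cross = 13.5·1 − 18·3.5 = -49.5000; (r_i+r_j)·cross = 31.5·-49.5000 = -1559.2500
edge 3: (18,1)→(19,2.5)  cross = 18·2.5 − 19·1 = 26.0000; (r_i+r_j)·cross = 37·26.0000 = 962.0000
edge 4: (19,2.5)→(19.5,18)  cross = 19·18 − 19.5·2.5 = 293.2500; (r_i+r_j)·cross = 38.5·293.2500 = 11290.1250
edge 5: (19.5,18)→(19,30.5)  cross = 19.5·30.5 − 19·18 = 252.7500; (r_i+r_j)·cross = 38.5·252.7500 = 9730.8750
edge 6: (19,30.5)→(18,37.5)  cross = 19·37.5 − 18·30.5 = 163.5000; (r_i+r_j)·cross = 37·163.5000 = 6049.5000
edge 7: (18,37.5)→(9,39.5)  cross = 18·39.5 − 9·37.5 = 373.5000; (r_i+r_j)·cross = 27·373.5000 = 10084.5000
edge 8: (9,39.5)→(2.5,37.5)  cross = 9·37.5 − 2.5·39.5 = 238.7500; (r_i+r_j)·cross = 11.5·238.7500 = 2745.6250
Σcross = 864.2500 → A = |Σcross|/2 = 432.1250 mm²
Σ(r_i+r_j)·cross = 33026.1250 → first moment M = |Σ|/6 = 5504.3542
R_c = M/A = 5504.3542/432.1250 = 12.7379 mm
θ = 224° = 3.909538 rad
V = θ·R_c·A = 3.909538·12.7379·432.1250 = 21519.479 mm³

Volume = 21519.479 mm³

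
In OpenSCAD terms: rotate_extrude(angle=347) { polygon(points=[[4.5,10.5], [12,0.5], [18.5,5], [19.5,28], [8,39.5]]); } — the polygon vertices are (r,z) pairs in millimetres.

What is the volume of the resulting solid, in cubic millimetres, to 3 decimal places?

Volume = 29610.223 mm³

Profile (r,z), 5 vertices: (4.5,10.5) (12,0.5) (18.5,5) (19.5,28) (8,39.5)
edge 0: (4.5,10.5)→(12,0.5)  cross = 4.5·0.5 − 12·10.5 = -123.7500; (r_i+r_j)·cross = 16.5·-123.7500 = -2041.8750
edge 1: (12,0.5)→(18.5,5)  cross = 12·5 − 18.5·0.5 = 50.7500; (r_i+r_j)·cross = 30.5·50.7500 = 1547.8750
edge 2: (18.5,5)→(19.5,28)  cross = 18.5·28 − 19.5·5 = 420.5000; (r_i+r_j)·cross = 38·420.5000 = 15979.0000
edge 3: (19.5,28)→(8,39.5)  cross = 19.5·39.5 − 8·28 = 546.2500; (r_i+r_j)·cross = 27.5·546.2500 = 15021.8750
edge 4: (8,39.5)→(4.5,10.5)  cross = 8·10.5 − 4.5·39.5 = -93.7500; (r_i+r_j)·cross = 12.5·-93.7500 = -1171.8750
Σcross = 800.0000 → A = |Σcross|/2 = 400.0000 mm²
Σ(r_i+r_j)·cross = 29335.0000 → first moment M = |Σ|/6 = 4889.1667
R_c = M/A = 4889.1667/400.0000 = 12.2229 mm
θ = 347° = 6.056293 rad
V = θ·R_c·A = 6.056293·12.2229·400.0000 = 29610.223 mm³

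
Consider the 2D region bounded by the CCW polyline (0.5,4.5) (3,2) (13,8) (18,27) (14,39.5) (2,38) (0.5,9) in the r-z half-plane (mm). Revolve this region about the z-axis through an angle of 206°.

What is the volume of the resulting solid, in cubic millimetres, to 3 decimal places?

Volume = 14525.628 mm³

Profile (r,z), 7 vertices: (0.5,4.5) (3,2) (13,8) (18,27) (14,39.5) (2,38) (0.5,9)
edge 0: (0.5,4.5)→(3,2)  cross = 0.5·2 − 3·4.5 = -12.5000; (r_i+r_j)·cross = 3.5·-12.5000 = -43.7500
edge 1: (3,2)→(13,8)  cross = 3·8 − 13·2 = -2.0000; (r_i+r_j)·cross = 16·-2.0000 = -32.0000
edge 2: (13,8)→(18,27)  cross = 13·27 − 18·8 = 207.0000; (r_i+r_j)·cross = 31·207.0000 = 6417.0000
edge 3: (18,27)→(14,39.5)  cross = 18·39.5 − 14·27 = 333.0000; (r_i+r_j)·cross = 32·333.0000 = 10656.0000
edge 4: (14,39.5)→(2,38)  cross = 14·38 − 2·39.5 = 453.0000; (r_i+r_j)·cross = 16·453.0000 = 7248.0000
edge 5: (2,38)→(0.5,9)  cross = 2·9 − 0.5·38 = -1.0000; (r_i+r_j)·cross = 2.5·-1.0000 = -2.5000
edge 6: (0.5,9)→(0.5,4.5)  cross = 0.5·4.5 − 0.5·9 = -2.2500; (r_i+r_j)·cross = 1·-2.2500 = -2.2500
Σcross = 975.2500 → A = |Σcross|/2 = 487.6250 mm²
Σ(r_i+r_j)·cross = 24240.5000 → first moment M = |Σ|/6 = 4040.0833
R_c = M/A = 4040.0833/487.6250 = 8.2852 mm
θ = 206° = 3.595378 rad
V = θ·R_c·A = 3.595378·8.2852·487.6250 = 14525.628 mm³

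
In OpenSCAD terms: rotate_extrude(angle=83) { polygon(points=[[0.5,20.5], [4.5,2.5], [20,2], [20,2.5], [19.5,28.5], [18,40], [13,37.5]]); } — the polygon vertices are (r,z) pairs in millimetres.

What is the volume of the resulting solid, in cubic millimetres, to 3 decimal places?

Profile (r,z), 7 vertices: (0.5,20.5) (4.5,2.5) (20,2) (20,2.5) (19.5,28.5) (18,40) (13,37.5)
edge 0: (0.5,20.5)→(4.5,2.5)  cross = 0.5·2.5 − 4.5·20.5 = -91.0000; (r_i+r_j)·cross = 5·-91.0000 = -455.0000
edge 1: (4.5,2.5)→(20,2)  cross = 4.5·2 − 20·2.5 = -41.0000; (r_i+r_j)·cross = 24.5·-41.0000 = -1004.5000
edge 2: (20,2)→(20,2.5)  cross = 20·2.5 − 20·2 = 10.0000; (r_i+r_j)·cross = 40·10.0000 = 400.0000
edge 3: (20,2.5)→(19.5,28.5)  cross = 20·28.5 − 19.5·2.5 = 521.2500; (r_i+r_j)·cross = 39.5·521.2500 = 20589.3750
edge 4: (19.5,28.5)→(18,40)  cross = 19.5·40 − 18·28.5 = 267.0000; (r_i+r_j)·cross = 37.5·267.0000 = 10012.5000
edge 5: (18,40)→(13,37.5)  cross = 18·37.5 − 13·40 = 155.0000; (r_i+r_j)·cross = 31·155.0000 = 4805.0000
edge 6: (13,37.5)→(0.5,20.5)  cross = 13·20.5 − 0.5·37.5 = 247.7500; (r_i+r_j)·cross = 13.5·247.7500 = 3344.6250
Σcross = 1069.0000 → A = |Σcross|/2 = 534.5000 mm²
Σ(r_i+r_j)·cross = 37692.0000 → first moment M = |Σ|/6 = 6282.0000
R_c = M/A = 6282.0000/534.5000 = 11.7530 mm
θ = 83° = 1.448623 rad
V = θ·R_c·A = 1.448623·11.7530·534.5000 = 9100.251 mm³

Volume = 9100.251 mm³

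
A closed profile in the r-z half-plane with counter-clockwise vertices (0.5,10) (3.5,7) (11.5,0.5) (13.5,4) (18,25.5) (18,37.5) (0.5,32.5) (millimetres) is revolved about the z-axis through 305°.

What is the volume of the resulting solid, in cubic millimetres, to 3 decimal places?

Volume = 23502.389 mm³

Profile (r,z), 7 vertices: (0.5,10) (3.5,7) (11.5,0.5) (13.5,4) (18,25.5) (18,37.5) (0.5,32.5)
edge 0: (0.5,10)→(3.5,7)  cross = 0.5·7 − 3.5·10 = -31.5000; (r_i+r_j)·cross = 4·-31.5000 = -126.0000
edge 1: (3.5,7)→(11.5,0.5)  cross = 3.5·0.5 − 11.5·7 = -78.7500; (r_i+r_j)·cross = 15·-78.7500 = -1181.2500
edge 2: (11.5,0.5)→(13.5,4)  cross = 11.5·4 − 13.5·0.5 = 39.2500; (r_i+r_j)·cross = 25·39.2500 = 981.2500
edge 3: (13.5,4)→(18,25.5)  cross = 13.5·25.5 − 18·4 = 272.2500; (r_i+r_j)·cross = 31.5·272.2500 = 8575.8750
edge 4: (18,25.5)→(18,37.5)  cross = 18·37.5 − 18·25.5 = 216.0000; (r_i+r_j)·cross = 36·216.0000 = 7776.0000
edge 5: (18,37.5)→(0.5,32.5)  cross = 18·32.5 − 0.5·37.5 = 566.2500; (r_i+r_j)·cross = 18.5·566.2500 = 10475.6250
edge 6: (0.5,32.5)→(0.5,10)  cross = 0.5·10 − 0.5·32.5 = -11.2500; (r_i+r_j)·cross = 1·-11.2500 = -11.2500
Σcross = 972.2500 → A = |Σcross|/2 = 486.1250 mm²
Σ(r_i+r_j)·cross = 26490.2500 → first moment M = |Σ|/6 = 4415.0417
R_c = M/A = 4415.0417/486.1250 = 9.0821 mm
θ = 305° = 5.323254 rad
V = θ·R_c·A = 5.323254·9.0821·486.1250 = 23502.389 mm³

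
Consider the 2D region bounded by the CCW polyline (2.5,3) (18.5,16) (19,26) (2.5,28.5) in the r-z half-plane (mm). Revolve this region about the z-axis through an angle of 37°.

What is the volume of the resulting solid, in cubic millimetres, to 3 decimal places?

Volume = 1747.674 mm³

Profile (r,z), 4 vertices: (2.5,3) (18.5,16) (19,26) (2.5,28.5)
edge 0: (2.5,3)→(18.5,16)  cross = 2.5·16 − 18.5·3 = -15.5000; (r_i+r_j)·cross = 21·-15.5000 = -325.5000
edge 1: (18.5,16)→(19,26)  cross = 18.5·26 − 19·16 = 177.0000; (r_i+r_j)·cross = 37.5·177.0000 = 6637.5000
edge 2: (19,26)→(2.5,28.5)  cross = 19·28.5 − 2.5·26 = 476.5000; (r_i+r_j)·cross = 21.5·476.5000 = 10244.7500
edge 3: (2.5,28.5)→(2.5,3)  cross = 2.5·3 − 2.5·28.5 = -63.7500; (r_i+r_j)·cross = 5·-63.7500 = -318.7500
Σcross = 574.2500 → A = |Σcross|/2 = 287.1250 mm²
Σ(r_i+r_j)·cross = 16238.0000 → first moment M = |Σ|/6 = 2706.3333
R_c = M/A = 2706.3333/287.1250 = 9.4256 mm
θ = 37° = 0.645772 rad
V = θ·R_c·A = 0.645772·9.4256·287.1250 = 1747.674 mm³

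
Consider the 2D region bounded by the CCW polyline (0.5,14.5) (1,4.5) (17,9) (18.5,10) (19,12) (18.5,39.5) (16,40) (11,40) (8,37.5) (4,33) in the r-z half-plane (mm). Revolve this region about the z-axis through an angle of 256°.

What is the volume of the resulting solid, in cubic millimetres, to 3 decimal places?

Profile (r,z), 10 vertices: (0.5,14.5) (1,4.5) (17,9) (18.5,10) (19,12) (18.5,39.5) (16,40) (11,40) (8,37.5) (4,33)
edge 0: (0.5,14.5)→(1,4.5)  cross = 0.5·4.5 − 1·14.5 = -12.2500; (r_i+r_j)·cross = 1.5·-12.2500 = -18.3750
edge 1: (1,4.5)→(17,9)  cross = 1·9 − 17·4.5 = -67.5000; (r_i+r_j)·cross = 18·-67.5000 = -1215.0000
edge 2: (17,9)→(18.5,10)  cross = 17·10 − 18.5·9 = 3.5000; (r_i+r_j)·cross = 35.5·3.5000 = 124.2500
edge 3: (18.5,10)→(19,12)  cross = 18.5·12 − 19·10 = 32.0000; (r_i+r_j)·cross = 37.5·32.0000 = 1200.0000
edge 4: (19,12)→(18.5,39.5)  cross = 19·39.5 − 18.5·12 = 528.5000; (r_i+r_j)·cross = 37.5·528.5000 = 19818.7500
edge 5: (18.5,39.5)→(16,40)  cross = 18.5·40 − 16·39.5 = 108.0000; (r_i+r_j)·cross = 34.5·108.0000 = 3726.0000
edge 6: (16,40)→(11,40)  cross = 16·40 − 11·40 = 200.0000; (r_i+r_j)·cross = 27·200.0000 = 5400.0000
edge 7: (11,40)→(8,37.5)  cross = 11·37.5 − 8·40 = 92.5000; (r_i+r_j)·cross = 19·92.5000 = 1757.5000
edge 8: (8,37.5)→(4,33)  cross = 8·33 − 4·37.5 = 114.0000; (r_i+r_j)·cross = 12·114.0000 = 1368.0000
edge 9: (4,33)→(0.5,14.5)  cross = 4·14.5 − 0.5·33 = 41.5000; (r_i+r_j)·cross = 4.5·41.5000 = 186.7500
Σcross = 1040.2500 → A = |Σcross|/2 = 520.1250 mm²
Σ(r_i+r_j)·cross = 32347.8750 → first moment M = |Σ|/6 = 5391.3125
R_c = M/A = 5391.3125/520.1250 = 10.3654 mm
θ = 256° = 4.468043 rad
V = θ·R_c·A = 4.468043·10.3654·520.1250 = 24088.615 mm³

Volume = 24088.615 mm³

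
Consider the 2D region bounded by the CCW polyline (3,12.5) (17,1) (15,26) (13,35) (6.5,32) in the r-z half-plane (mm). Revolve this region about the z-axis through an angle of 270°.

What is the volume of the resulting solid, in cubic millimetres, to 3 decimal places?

Profile (r,z), 5 vertices: (3,12.5) (17,1) (15,26) (13,35) (6.5,32)
edge 0: (3,12.5)→(17,1)  cross = 3·1 − 17·12.5 = -209.5000; (r_i+r_j)·cross = 20·-209.5000 = -4190.0000
edge 1: (17,1)→(15,26)  cross = 17·26 − 15·1 = 427.0000; (r_i+r_j)·cross = 32·427.0000 = 13664.0000
edge 2: (15,26)→(13,35)  cross = 15·35 − 13·26 = 187.0000; (r_i+r_j)·cross = 28·187.0000 = 5236.0000
edge 3: (13,35)→(6.5,32)  cross = 13·32 − 6.5·35 = 188.5000; (r_i+r_j)·cross = 19.5·188.5000 = 3675.7500
edge 4: (6.5,32)→(3,12.5)  cross = 6.5·12.5 − 3·32 = -14.7500; (r_i+r_j)·cross = 9.5·-14.7500 = -140.1250
Σcross = 578.2500 → A = |Σcross|/2 = 289.1250 mm²
Σ(r_i+r_j)·cross = 18245.6250 → first moment M = |Σ|/6 = 3040.9375
R_c = M/A = 3040.9375/289.1250 = 10.5177 mm
θ = 270° = 4.712389 rad
V = θ·R_c·A = 4.712389·10.5177·289.1250 = 14330.080 mm³

Volume = 14330.080 mm³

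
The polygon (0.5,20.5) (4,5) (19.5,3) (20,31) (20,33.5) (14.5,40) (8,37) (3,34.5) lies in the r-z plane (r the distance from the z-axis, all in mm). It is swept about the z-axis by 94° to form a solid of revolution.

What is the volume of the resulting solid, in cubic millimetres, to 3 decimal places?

Profile (r,z), 8 vertices: (0.5,20.5) (4,5) (19.5,3) (20,31) (20,33.5) (14.5,40) (8,37) (3,34.5)
edge 0: (0.5,20.5)→(4,5)  cross = 0.5·5 − 4·20.5 = -79.5000; (r_i+r_j)·cross = 4.5·-79.5000 = -357.7500
edge 1: (4,5)→(19.5,3)  cross = 4·3 − 19.5·5 = -85.5000; (r_i+r_j)·cross = 23.5·-85.5000 = -2009.2500
edge 2: (19.5,3)→(20,31)  cross = 19.5·31 − 20·3 = 544.5000; (r_i+r_j)·cross = 39.5·544.5000 = 21507.7500
edge 3: (20,31)→(20,33.5)  cross = 20·33.5 − 20·31 = 50.0000; (r_i+r_j)·cross = 40·50.0000 = 2000.0000
edge 4: (20,33.5)→(14.5,40)  cross = 20·40 − 14.5·33.5 = 314.2500; (r_i+r_j)·cross = 34.5·314.2500 = 10841.6250
edge 5: (14.5,40)→(8,37)  cross = 14.5·37 − 8·40 = 216.5000; (r_i+r_j)·cross = 22.5·216.5000 = 4871.2500
edge 6: (8,37)→(3,34.5)  cross = 8·34.5 − 3·37 = 165.0000; (r_i+r_j)·cross = 11·165.0000 = 1815.0000
edge 7: (3,34.5)→(0.5,20.5)  cross = 3·20.5 − 0.5·34.5 = 44.2500; (r_i+r_j)·cross = 3.5·44.2500 = 154.8750
Σcross = 1169.5000 → A = |Σcross|/2 = 584.7500 mm²
Σ(r_i+r_j)·cross = 38823.5000 → first moment M = |Σ|/6 = 6470.5833
R_c = M/A = 6470.5833/584.7500 = 11.0656 mm
θ = 94° = 1.640609 rad
V = θ·R_c·A = 1.640609·11.0656·584.7500 = 10615.700 mm³

Volume = 10615.700 mm³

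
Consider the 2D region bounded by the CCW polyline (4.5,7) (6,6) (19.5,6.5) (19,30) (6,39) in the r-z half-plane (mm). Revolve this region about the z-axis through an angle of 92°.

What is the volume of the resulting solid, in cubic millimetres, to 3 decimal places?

Profile (r,z), 5 vertices: (4.5,7) (6,6) (19.5,6.5) (19,30) (6,39)
edge 0: (4.5,7)→(6,6)  cross = 4.5·6 − 6·7 = -15.0000; (r_i+r_j)·cross = 10.5·-15.0000 = -157.5000
edge 1: (6,6)→(19.5,6.5)  cross = 6·6.5 − 19.5·6 = -78.0000; (r_i+r_j)·cross = 25.5·-78.0000 = -1989.0000
edge 2: (19.5,6.5)→(19,30)  cross = 19.5·30 − 19·6.5 = 461.5000; (r_i+r_j)·cross = 38.5·461.5000 = 17767.7500
edge 3: (19,30)→(6,39)  cross = 19·39 − 6·30 = 561.0000; (r_i+r_j)·cross = 25·561.0000 = 14025.0000
edge 4: (6,39)→(4.5,7)  cross = 6·7 − 4.5·39 = -133.5000; (r_i+r_j)·cross = 10.5·-133.5000 = -1401.7500
Σcross = 796.0000 → A = |Σcross|/2 = 398.0000 mm²
Σ(r_i+r_j)·cross = 28244.5000 → first moment M = |Σ|/6 = 4707.4167
R_c = M/A = 4707.4167/398.0000 = 11.8277 mm
θ = 92° = 1.605703 rad
V = θ·R_c·A = 1.605703·11.8277·398.0000 = 7558.713 mm³

Volume = 7558.713 mm³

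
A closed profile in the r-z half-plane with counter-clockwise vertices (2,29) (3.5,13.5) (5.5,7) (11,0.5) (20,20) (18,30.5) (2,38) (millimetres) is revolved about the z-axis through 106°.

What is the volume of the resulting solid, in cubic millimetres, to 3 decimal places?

Volume = 8114.122 mm³

Profile (r,z), 7 vertices: (2,29) (3.5,13.5) (5.5,7) (11,0.5) (20,20) (18,30.5) (2,38)
edge 0: (2,29)→(3.5,13.5)  cross = 2·13.5 − 3.5·29 = -74.5000; (r_i+r_j)·cross = 5.5·-74.5000 = -409.7500
edge 1: (3.5,13.5)→(5.5,7)  cross = 3.5·7 − 5.5·13.5 = -49.7500; (r_i+r_j)·cross = 9·-49.7500 = -447.7500
edge 2: (5.5,7)→(11,0.5)  cross = 5.5·0.5 − 11·7 = -74.2500; (r_i+r_j)·cross = 16.5·-74.2500 = -1225.1250
edge 3: (11,0.5)→(20,20)  cross = 11·20 − 20·0.5 = 210.0000; (r_i+r_j)·cross = 31·210.0000 = 6510.0000
edge 4: (20,20)→(18,30.5)  cross = 20·30.5 − 18·20 = 250.0000; (r_i+r_j)·cross = 38·250.0000 = 9500.0000
edge 5: (18,30.5)→(2,38)  cross = 18·38 − 2·30.5 = 623.0000; (r_i+r_j)·cross = 20·623.0000 = 12460.0000
edge 6: (2,38)→(2,29)  cross = 2·29 − 2·38 = -18.0000; (r_i+r_j)·cross = 4·-18.0000 = -72.0000
Σcross = 866.5000 → A = |Σcross|/2 = 433.2500 mm²
Σ(r_i+r_j)·cross = 26315.3750 → first moment M = |Σ|/6 = 4385.8958
R_c = M/A = 4385.8958/433.2500 = 10.1232 mm
θ = 106° = 1.850049 rad
V = θ·R_c·A = 1.850049·10.1232·433.2500 = 8114.122 mm³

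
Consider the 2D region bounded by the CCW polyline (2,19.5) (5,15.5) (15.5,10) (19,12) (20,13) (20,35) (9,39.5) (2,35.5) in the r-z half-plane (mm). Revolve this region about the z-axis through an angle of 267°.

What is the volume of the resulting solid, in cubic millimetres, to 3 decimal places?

Volume = 23037.533 mm³

Profile (r,z), 8 vertices: (2,19.5) (5,15.5) (15.5,10) (19,12) (20,13) (20,35) (9,39.5) (2,35.5)
edge 0: (2,19.5)→(5,15.5)  cross = 2·15.5 − 5·19.5 = -66.5000; (r_i+r_j)·cross = 7·-66.5000 = -465.5000
edge 1: (5,15.5)→(15.5,10)  cross = 5·10 − 15.5·15.5 = -190.2500; (r_i+r_j)·cross = 20.5·-190.2500 = -3900.1250
edge 2: (15.5,10)→(19,12)  cross = 15.5·12 − 19·10 = -4.0000; (r_i+r_j)·cross = 34.5·-4.0000 = -138.0000
edge 3: (19,12)→(20,13)  cross = 19·13 − 20·12 = 7.0000; (r_i+r_j)·cross = 39·7.0000 = 273.0000
edge 4: (20,13)→(20,35)  cross = 20·35 − 20·13 = 440.0000; (r_i+r_j)·cross = 40·440.0000 = 17600.0000
edge 5: (20,35)→(9,39.5)  cross = 20·39.5 − 9·35 = 475.0000; (r_i+r_j)·cross = 29·475.0000 = 13775.0000
edge 6: (9,39.5)→(2,35.5)  cross = 9·35.5 − 2·39.5 = 240.5000; (r_i+r_j)·cross = 11·240.5000 = 2645.5000
edge 7: (2,35.5)→(2,19.5)  cross = 2·19.5 − 2·35.5 = -32.0000; (r_i+r_j)·cross = 4·-32.0000 = -128.0000
Σcross = 869.7500 → A = |Σcross|/2 = 434.8750 mm²
Σ(r_i+r_j)·cross = 29661.8750 → first moment M = |Σ|/6 = 4943.6458
R_c = M/A = 4943.6458/434.8750 = 11.3680 mm
θ = 267° = 4.660029 rad
V = θ·R_c·A = 4.660029·11.3680·434.8750 = 23037.533 mm³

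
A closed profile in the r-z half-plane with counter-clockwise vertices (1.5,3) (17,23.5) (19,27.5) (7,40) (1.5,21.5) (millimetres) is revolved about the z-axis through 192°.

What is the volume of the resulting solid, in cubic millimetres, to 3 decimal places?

Volume = 8883.377 mm³

Profile (r,z), 5 vertices: (1.5,3) (17,23.5) (19,27.5) (7,40) (1.5,21.5)
edge 0: (1.5,3)→(17,23.5)  cross = 1.5·23.5 − 17·3 = -15.7500; (r_i+r_j)·cross = 18.5·-15.7500 = -291.3750
edge 1: (17,23.5)→(19,27.5)  cross = 17·27.5 − 19·23.5 = 21.0000; (r_i+r_j)·cross = 36·21.0000 = 756.0000
edge 2: (19,27.5)→(7,40)  cross = 19·40 − 7·27.5 = 567.5000; (r_i+r_j)·cross = 26·567.5000 = 14755.0000
edge 3: (7,40)→(1.5,21.5)  cross = 7·21.5 − 1.5·40 = 90.5000; (r_i+r_j)·cross = 8.5·90.5000 = 769.2500
edge 4: (1.5,21.5)→(1.5,3)  cross = 1.5·3 − 1.5·21.5 = -27.7500; (r_i+r_j)·cross = 3·-27.7500 = -83.2500
Σcross = 635.5000 → A = |Σcross|/2 = 317.7500 mm²
Σ(r_i+r_j)·cross = 15905.6250 → first moment M = |Σ|/6 = 2650.9375
R_c = M/A = 2650.9375/317.7500 = 8.3428 mm
θ = 192° = 3.351032 rad
V = θ·R_c·A = 3.351032·8.3428·317.7500 = 8883.377 mm³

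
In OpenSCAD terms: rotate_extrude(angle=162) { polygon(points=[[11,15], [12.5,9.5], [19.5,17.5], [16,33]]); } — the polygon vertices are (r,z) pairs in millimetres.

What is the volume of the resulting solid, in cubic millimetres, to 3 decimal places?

Profile (r,z), 4 vertices: (11,15) (12.5,9.5) (19.5,17.5) (16,33)
edge 0: (11,15)→(12.5,9.5)  cross = 11·9.5 − 12.5·15 = -83.0000; (r_i+r_j)·cross = 23.5·-83.0000 = -1950.5000
edge 1: (12.5,9.5)→(19.5,17.5)  cross = 12.5·17.5 − 19.5·9.5 = 33.5000; (r_i+r_j)·cross = 32·33.5000 = 1072.0000
edge 2: (19.5,17.5)→(16,33)  cross = 19.5·33 − 16·17.5 = 363.5000; (r_i+r_j)·cross = 35.5·363.5000 = 12904.2500
edge 3: (16,33)→(11,15)  cross = 16·15 − 11·33 = -123.0000; (r_i+r_j)·cross = 27·-123.0000 = -3321.0000
Σcross = 191.0000 → A = |Σcross|/2 = 95.5000 mm²
Σ(r_i+r_j)·cross = 8704.7500 → first moment M = |Σ|/6 = 1450.7917
R_c = M/A = 1450.7917/95.5000 = 15.1915 mm
θ = 162° = 2.827433 rad
V = θ·R_c·A = 2.827433·15.1915·95.5000 = 4102.017 mm³

Volume = 4102.017 mm³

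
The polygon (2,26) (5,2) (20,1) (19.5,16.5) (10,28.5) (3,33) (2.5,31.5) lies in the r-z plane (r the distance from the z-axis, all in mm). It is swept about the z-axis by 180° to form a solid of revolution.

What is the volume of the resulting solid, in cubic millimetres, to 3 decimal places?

Volume = 13240.962 mm³

Profile (r,z), 7 vertices: (2,26) (5,2) (20,1) (19.5,16.5) (10,28.5) (3,33) (2.5,31.5)
edge 0: (2,26)→(5,2)  cross = 2·2 − 5·26 = -126.0000; (r_i+r_j)·cross = 7·-126.0000 = -882.0000
edge 1: (5,2)→(20,1)  cross = 5·1 − 20·2 = -35.0000; (r_i+r_j)·cross = 25·-35.0000 = -875.0000
edge 2: (20,1)→(19.5,16.5)  cross = 20·16.5 − 19.5·1 = 310.5000; (r_i+r_j)·cross = 39.5·310.5000 = 12264.7500
edge 3: (19.5,16.5)→(10,28.5)  cross = 19.5·28.5 − 10·16.5 = 390.7500; (r_i+r_j)·cross = 29.5·390.7500 = 11527.1250
edge 4: (10,28.5)→(3,33)  cross = 10·33 − 3·28.5 = 244.5000; (r_i+r_j)·cross = 13·244.5000 = 3178.5000
edge 5: (3,33)→(2.5,31.5)  cross = 3·31.5 − 2.5·33 = 12.0000; (r_i+r_j)·cross = 5.5·12.0000 = 66.0000
edge 6: (2.5,31.5)→(2,26)  cross = 2.5·26 − 2·31.5 = 2.0000; (r_i+r_j)·cross = 4.5·2.0000 = 9.0000
Σcross = 798.7500 → A = |Σcross|/2 = 399.3750 mm²
Σ(r_i+r_j)·cross = 25288.3750 → first moment M = |Σ|/6 = 4214.7292
R_c = M/A = 4214.7292/399.3750 = 10.5533 mm
θ = 180° = 3.141593 rad
V = θ·R_c·A = 3.141593·10.5533·399.3750 = 13240.962 mm³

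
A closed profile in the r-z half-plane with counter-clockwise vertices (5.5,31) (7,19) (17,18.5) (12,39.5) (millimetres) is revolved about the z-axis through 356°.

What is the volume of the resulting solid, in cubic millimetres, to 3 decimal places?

Profile (r,z), 4 vertices: (5.5,31) (7,19) (17,18.5) (12,39.5)
edge 0: (5.5,31)→(7,19)  cross = 5.5·19 − 7·31 = -112.5000; (r_i+r_j)·cross = 12.5·-112.5000 = -1406.2500
edge 1: (7,19)→(17,18.5)  cross = 7·18.5 − 17·19 = -193.5000; (r_i+r_j)·cross = 24·-193.5000 = -4644.0000
edge 2: (17,18.5)→(12,39.5)  cross = 17·39.5 − 12·18.5 = 449.5000; (r_i+r_j)·cross = 29·449.5000 = 13035.5000
edge 3: (12,39.5)→(5.5,31)  cross = 12·31 − 5.5·39.5 = 154.7500; (r_i+r_j)·cross = 17.5·154.7500 = 2708.1250
Σcross = 298.2500 → A = |Σcross|/2 = 149.1250 mm²
Σ(r_i+r_j)·cross = 9693.3750 → first moment M = |Σ|/6 = 1615.5625
R_c = M/A = 1615.5625/149.1250 = 10.8336 mm
θ = 356° = 6.213372 rad
V = θ·R_c·A = 6.213372·10.8336·149.1250 = 10038.091 mm³

Volume = 10038.091 mm³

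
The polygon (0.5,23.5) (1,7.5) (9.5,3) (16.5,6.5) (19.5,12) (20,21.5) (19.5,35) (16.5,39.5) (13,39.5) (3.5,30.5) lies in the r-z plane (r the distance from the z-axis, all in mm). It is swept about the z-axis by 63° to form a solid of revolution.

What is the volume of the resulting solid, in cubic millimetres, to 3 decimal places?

Volume = 6570.543 mm³

Profile (r,z), 10 vertices: (0.5,23.5) (1,7.5) (9.5,3) (16.5,6.5) (19.5,12) (20,21.5) (19.5,35) (16.5,39.5) (13,39.5) (3.5,30.5)
edge 0: (0.5,23.5)→(1,7.5)  cross = 0.5·7.5 − 1·23.5 = -19.7500; (r_i+r_j)·cross = 1.5·-19.7500 = -29.6250
edge 1: (1,7.5)→(9.5,3)  cross = 1·3 − 9.5·7.5 = -68.2500; (r_i+r_j)·cross = 10.5·-68.2500 = -716.6250
edge 2: (9.5,3)→(16.5,6.5)  cross = 9.5·6.5 − 16.5·3 = 12.2500; (r_i+r_j)·cross = 26·12.2500 = 318.5000
edge 3: (16.5,6.5)→(19.5,12)  cross = 16.5·12 − 19.5·6.5 = 71.2500; (r_i+r_j)·cross = 36·71.2500 = 2565.0000
edge 4: (19.5,12)→(20,21.5)  cross = 19.5·21.5 − 20·12 = 179.2500; (r_i+r_j)·cross = 39.5·179.2500 = 7080.3750
edge 5: (20,21.5)→(19.5,35)  cross = 20·35 − 19.5·21.5 = 280.7500; (r_i+r_j)·cross = 39.5·280.7500 = 11089.6250
edge 6: (19.5,35)→(16.5,39.5)  cross = 19.5·39.5 − 16.5·35 = 192.7500; (r_i+r_j)·cross = 36·192.7500 = 6939.0000
edge 7: (16.5,39.5)→(13,39.5)  cross = 16.5·39.5 − 13·39.5 = 138.2500; (r_i+r_j)·cross = 29.5·138.2500 = 4078.3750
edge 8: (13,39.5)→(3.5,30.5)  cross = 13·30.5 − 3.5·39.5 = 258.2500; (r_i+r_j)·cross = 16.5·258.2500 = 4261.1250
edge 9: (3.5,30.5)→(0.5,23.5)  cross = 3.5·23.5 − 0.5·30.5 = 67.0000; (r_i+r_j)·cross = 4·67.0000 = 268.0000
Σcross = 1111.7500 → A = |Σcross|/2 = 555.8750 mm²
Σ(r_i+r_j)·cross = 35853.7500 → first moment M = |Σ|/6 = 5975.6250
R_c = M/A = 5975.6250/555.8750 = 10.7499 mm
θ = 63° = 1.099557 rad
V = θ·R_c·A = 1.099557·10.7499·555.8750 = 6570.543 mm³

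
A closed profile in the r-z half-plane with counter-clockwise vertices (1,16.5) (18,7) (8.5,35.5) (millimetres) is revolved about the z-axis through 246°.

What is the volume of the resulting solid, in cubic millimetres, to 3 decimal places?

Profile (r,z), 3 vertices: (1,16.5) (18,7) (8.5,35.5)
edge 0: (1,16.5)→(18,7)  cross = 1·7 − 18·16.5 = -290.0000; (r_i+r_j)·cross = 19·-290.0000 = -5510.0000
edge 1: (18,7)→(8.5,35.5)  cross = 18·35.5 − 8.5·7 = 579.5000; (r_i+r_j)·cross = 26.5·579.5000 = 15356.7500
edge 2: (8.5,35.5)→(1,16.5)  cross = 8.5·16.5 − 1·35.5 = 104.7500; (r_i+r_j)·cross = 9.5·104.7500 = 995.1250
Σcross = 394.2500 → A = |Σcross|/2 = 197.1250 mm²
Σ(r_i+r_j)·cross = 10841.8750 → first moment M = |Σ|/6 = 1806.9792
R_c = M/A = 1806.9792/197.1250 = 9.1667 mm
θ = 246° = 4.293510 rad
V = θ·R_c·A = 4.293510·9.1667·197.1250 = 7758.283 mm³

Volume = 7758.283 mm³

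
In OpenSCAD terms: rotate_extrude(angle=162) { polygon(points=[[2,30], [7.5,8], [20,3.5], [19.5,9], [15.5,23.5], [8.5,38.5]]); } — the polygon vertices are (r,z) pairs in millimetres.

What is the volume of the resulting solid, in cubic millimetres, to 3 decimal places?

Profile (r,z), 6 vertices: (2,30) (7.5,8) (20,3.5) (19.5,9) (15.5,23.5) (8.5,38.5)
edge 0: (2,30)→(7.5,8)  cross = 2·8 − 7.5·30 = -209.0000; (r_i+r_j)·cross = 9.5·-209.0000 = -1985.5000
edge 1: (7.5,8)→(20,3.5)  cross = 7.5·3.5 − 20·8 = -133.7500; (r_i+r_j)·cross = 27.5·-133.7500 = -3678.1250
edge 2: (20,3.5)→(19.5,9)  cross = 20·9 − 19.5·3.5 = 111.7500; (r_i+r_j)·cross = 39.5·111.7500 = 4414.1250
edge 3: (19.5,9)→(15.5,23.5)  cross = 19.5·23.5 − 15.5·9 = 318.7500; (r_i+r_j)·cross = 35·318.7500 = 11156.2500
edge 4: (15.5,23.5)→(8.5,38.5)  cross = 15.5·38.5 − 8.5·23.5 = 397.0000; (r_i+r_j)·cross = 24·397.0000 = 9528.0000
edge 5: (8.5,38.5)→(2,30)  cross = 8.5·30 − 2·38.5 = 178.0000; (r_i+r_j)·cross = 10.5·178.0000 = 1869.0000
Σcross = 662.7500 → A = |Σcross|/2 = 331.3750 mm²
Σ(r_i+r_j)·cross = 21303.7500 → first moment M = |Σ|/6 = 3550.6250
R_c = M/A = 3550.6250/331.3750 = 10.7148 mm
θ = 162° = 2.827433 rad
V = θ·R_c·A = 2.827433·10.7148·331.3750 = 10039.156 mm³

Volume = 10039.156 mm³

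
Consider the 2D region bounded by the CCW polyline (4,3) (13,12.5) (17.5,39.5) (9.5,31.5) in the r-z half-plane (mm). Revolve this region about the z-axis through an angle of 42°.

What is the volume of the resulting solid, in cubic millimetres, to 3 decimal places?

Profile (r,z), 4 vertices: (4,3) (13,12.5) (17.5,39.5) (9.5,31.5)
edge 0: (4,3)→(13,12.5)  cross = 4·12.5 − 13·3 = 11.0000; (r_i+r_j)·cross = 17·11.0000 = 187.0000
edge 1: (13,12.5)→(17.5,39.5)  cross = 13·39.5 − 17.5·12.5 = 294.7500; (r_i+r_j)·cross = 30.5·294.7500 = 8989.8750
edge 2: (17.5,39.5)→(9.5,31.5)  cross = 17.5·31.5 − 9.5·39.5 = 176.0000; (r_i+r_j)·cross = 27·176.0000 = 4752.0000
edge 3: (9.5,31.5)→(4,3)  cross = 9.5·3 − 4·31.5 = -97.5000; (r_i+r_j)·cross = 13.5·-97.5000 = -1316.2500
Σcross = 384.2500 → A = |Σcross|/2 = 192.1250 mm²
Σ(r_i+r_j)·cross = 12612.6250 → first moment M = |Σ|/6 = 2102.1042
R_c = M/A = 2102.1042/192.1250 = 10.9413 mm
θ = 42° = 0.733038 rad
V = θ·R_c·A = 0.733038·10.9413·192.1250 = 1540.923 mm³

Volume = 1540.923 mm³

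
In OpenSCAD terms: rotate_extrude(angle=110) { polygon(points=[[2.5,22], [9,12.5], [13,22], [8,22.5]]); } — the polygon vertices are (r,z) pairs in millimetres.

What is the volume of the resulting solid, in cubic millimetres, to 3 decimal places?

Volume = 821.461 mm³

Profile (r,z), 4 vertices: (2.5,22) (9,12.5) (13,22) (8,22.5)
edge 0: (2.5,22)→(9,12.5)  cross = 2.5·12.5 − 9·22 = -166.7500; (r_i+r_j)·cross = 11.5·-166.7500 = -1917.6250
edge 1: (9,12.5)→(13,22)  cross = 9·22 − 13·12.5 = 35.5000; (r_i+r_j)·cross = 22·35.5000 = 781.0000
edge 2: (13,22)→(8,22.5)  cross = 13·22.5 − 8·22 = 116.5000; (r_i+r_j)·cross = 21·116.5000 = 2446.5000
edge 3: (8,22.5)→(2.5,22)  cross = 8·22 − 2.5·22.5 = 119.7500; (r_i+r_j)·cross = 10.5·119.7500 = 1257.3750
Σcross = 105.0000 → A = |Σcross|/2 = 52.5000 mm²
Σ(r_i+r_j)·cross = 2567.2500 → first moment M = |Σ|/6 = 427.8750
R_c = M/A = 427.8750/52.5000 = 8.1500 mm
θ = 110° = 1.919862 rad
V = θ·R_c·A = 1.919862·8.1500·52.5000 = 821.461 mm³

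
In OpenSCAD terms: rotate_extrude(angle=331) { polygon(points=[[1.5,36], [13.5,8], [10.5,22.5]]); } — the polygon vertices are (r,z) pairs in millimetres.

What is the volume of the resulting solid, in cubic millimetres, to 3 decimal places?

Profile (r,z), 3 vertices: (1.5,36) (13.5,8) (10.5,22.5)
edge 0: (1.5,36)→(13.5,8)  cross = 1.5·8 − 13.5·36 = -474.0000; (r_i+r_j)·cross = 15·-474.0000 = -7110.0000
edge 1: (13.5,8)→(10.5,22.5)  cross = 13.5·22.5 − 10.5·8 = 219.7500; (r_i+r_j)·cross = 24·219.7500 = 5274.0000
edge 2: (10.5,22.5)→(1.5,36)  cross = 10.5·36 − 1.5·22.5 = 344.2500; (r_i+r_j)·cross = 12·344.2500 = 4131.0000
Σcross = 90.0000 → A = |Σcross|/2 = 45.0000 mm²
Σ(r_i+r_j)·cross = 2295.0000 → first moment M = |Σ|/6 = 382.5000
R_c = M/A = 382.5000/45.0000 = 8.5000 mm
θ = 331° = 5.777040 rad
V = θ·R_c·A = 5.777040·8.5000·45.0000 = 2209.718 mm³

Volume = 2209.718 mm³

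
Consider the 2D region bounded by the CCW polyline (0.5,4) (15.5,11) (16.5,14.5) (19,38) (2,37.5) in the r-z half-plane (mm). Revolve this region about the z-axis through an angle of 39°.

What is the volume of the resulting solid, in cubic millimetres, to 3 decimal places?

Volume = 2983.399 mm³

Profile (r,z), 5 vertices: (0.5,4) (15.5,11) (16.5,14.5) (19,38) (2,37.5)
edge 0: (0.5,4)→(15.5,11)  cross = 0.5·11 − 15.5·4 = -56.5000; (r_i+r_j)·cross = 16·-56.5000 = -904.0000
edge 1: (15.5,11)→(16.5,14.5)  cross = 15.5·14.5 − 16.5·11 = 43.2500; (r_i+r_j)·cross = 32·43.2500 = 1384.0000
edge 2: (16.5,14.5)→(19,38)  cross = 16.5·38 − 19·14.5 = 351.5000; (r_i+r_j)·cross = 35.5·351.5000 = 12478.2500
edge 3: (19,38)→(2,37.5)  cross = 19·37.5 − 2·38 = 636.5000; (r_i+r_j)·cross = 21·636.5000 = 13366.5000
edge 4: (2,37.5)→(0.5,4)  cross = 2·4 − 0.5·37.5 = -10.7500; (r_i+r_j)·cross = 2.5·-10.7500 = -26.8750
Σcross = 964.0000 → A = |Σcross|/2 = 482.0000 mm²
Σ(r_i+r_j)·cross = 26297.8750 → first moment M = |Σ|/6 = 4382.9792
R_c = M/A = 4382.9792/482.0000 = 9.0933 mm
θ = 39° = 0.680678 rad
V = θ·R_c·A = 0.680678·9.0933·482.0000 = 2983.399 mm³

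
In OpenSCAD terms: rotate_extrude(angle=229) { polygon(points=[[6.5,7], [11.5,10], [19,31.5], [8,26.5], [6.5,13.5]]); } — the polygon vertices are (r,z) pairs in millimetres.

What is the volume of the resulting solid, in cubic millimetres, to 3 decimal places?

Profile (r,z), 5 vertices: (6.5,7) (11.5,10) (19,31.5) (8,26.5) (6.5,13.5)
edge 0: (6.5,7)→(11.5,10)  cross = 6.5·10 − 11.5·7 = -15.5000; (r_i+r_j)·cross = 18·-15.5000 = -279.0000
edge 1: (11.5,10)→(19,31.5)  cross = 11.5·31.5 − 19·10 = 172.2500; (r_i+r_j)·cross = 30.5·172.2500 = 5253.6250
edge 2: (19,31.5)→(8,26.5)  cross = 19·26.5 − 8·31.5 = 251.5000; (r_i+r_j)·cross = 27·251.5000 = 6790.5000
edge 3: (8,26.5)→(6.5,13.5)  cross = 8·13.5 − 6.5·26.5 = -64.2500; (r_i+r_j)·cross = 14.5·-64.2500 = -931.6250
edge 4: (6.5,13.5)→(6.5,7)  cross = 6.5·7 − 6.5·13.5 = -42.2500; (r_i+r_j)·cross = 13·-42.2500 = -549.2500
Σcross = 301.7500 → A = |Σcross|/2 = 150.8750 mm²
Σ(r_i+r_j)·cross = 10284.2500 → first moment M = |Σ|/6 = 1714.0417
R_c = M/A = 1714.0417/150.8750 = 11.3607 mm
θ = 229° = 3.996804 rad
V = θ·R_c·A = 3.996804·11.3607·150.8750 = 6850.689 mm³

Volume = 6850.689 mm³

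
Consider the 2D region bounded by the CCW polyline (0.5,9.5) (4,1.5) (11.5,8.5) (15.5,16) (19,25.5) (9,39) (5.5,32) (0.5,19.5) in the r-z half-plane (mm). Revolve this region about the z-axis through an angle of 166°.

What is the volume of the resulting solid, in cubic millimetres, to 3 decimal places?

Profile (r,z), 8 vertices: (0.5,9.5) (4,1.5) (11.5,8.5) (15.5,16) (19,25.5) (9,39) (5.5,32) (0.5,19.5)
edge 0: (0.5,9.5)→(4,1.5)  cross = 0.5·1.5 − 4·9.5 = -37.2500; (r_i+r_j)·cross = 4.5·-37.2500 = -167.6250
edge 1: (4,1.5)→(11.5,8.5)  cross = 4·8.5 − 11.5·1.5 = 16.7500; (r_i+r_j)·cross = 15.5·16.7500 = 259.6250
edge 2: (11.5,8.5)→(15.5,16)  cross = 11.5·16 − 15.5·8.5 = 52.2500; (r_i+r_j)·cross = 27·52.2500 = 1410.7500
edge 3: (15.5,16)→(19,25.5)  cross = 15.5·25.5 − 19·16 = 91.2500; (r_i+r_j)·cross = 34.5·91.2500 = 3148.1250
edge 4: (19,25.5)→(9,39)  cross = 19·39 − 9·25.5 = 511.5000; (r_i+r_j)·cross = 28·511.5000 = 14322.0000
edge 5: (9,39)→(5.5,32)  cross = 9·32 − 5.5·39 = 73.5000; (r_i+r_j)·cross = 14.5·73.5000 = 1065.7500
edge 6: (5.5,32)→(0.5,19.5)  cross = 5.5·19.5 − 0.5·32 = 91.2500; (r_i+r_j)·cross = 6·91.2500 = 547.5000
edge 7: (0.5,19.5)→(0.5,9.5)  cross = 0.5·9.5 − 0.5·19.5 = -5.0000; (r_i+r_j)·cross = 1·-5.0000 = -5.0000
Σcross = 794.2500 → A = |Σcross|/2 = 397.1250 mm²
Σ(r_i+r_j)·cross = 20581.1250 → first moment M = |Σ|/6 = 3430.1875
R_c = M/A = 3430.1875/397.1250 = 8.6376 mm
θ = 166° = 2.897247 rad
V = θ·R_c·A = 2.897247·8.6376·397.1250 = 9938.099 mm³

Volume = 9938.099 mm³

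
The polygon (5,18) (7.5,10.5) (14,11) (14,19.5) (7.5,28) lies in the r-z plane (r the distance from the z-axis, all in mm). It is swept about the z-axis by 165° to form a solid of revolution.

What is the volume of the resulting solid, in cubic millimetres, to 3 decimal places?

Profile (r,z), 5 vertices: (5,18) (7.5,10.5) (14,11) (14,19.5) (7.5,28)
edge 0: (5,18)→(7.5,10.5)  cross = 5·10.5 − 7.5·18 = -82.5000; (r_i+r_j)·cross = 12.5·-82.5000 = -1031.2500
edge 1: (7.5,10.5)→(14,11)  cross = 7.5·11 − 14·10.5 = -64.5000; (r_i+r_j)·cross = 21.5·-64.5000 = -1386.7500
edge 2: (14,11)→(14,19.5)  cross = 14·19.5 − 14·11 = 119.0000; (r_i+r_j)·cross = 28·119.0000 = 3332.0000
edge 3: (14,19.5)→(7.5,28)  cross = 14·28 − 7.5·19.5 = 245.7500; (r_i+r_j)·cross = 21.5·245.7500 = 5283.6250
edge 4: (7.5,28)→(5,18)  cross = 7.5·18 − 5·28 = -5.0000; (r_i+r_j)·cross = 12.5·-5.0000 = -62.5000
Σcross = 212.7500 → A = |Σcross|/2 = 106.3750 mm²
Σ(r_i+r_j)·cross = 6135.1250 → first moment M = |Σ|/6 = 1022.5208
R_c = M/A = 1022.5208/106.3750 = 9.6124 mm
θ = 165° = 2.879793 rad
V = θ·R_c·A = 2.879793·9.6124·106.3750 = 2944.649 mm³

Volume = 2944.649 mm³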